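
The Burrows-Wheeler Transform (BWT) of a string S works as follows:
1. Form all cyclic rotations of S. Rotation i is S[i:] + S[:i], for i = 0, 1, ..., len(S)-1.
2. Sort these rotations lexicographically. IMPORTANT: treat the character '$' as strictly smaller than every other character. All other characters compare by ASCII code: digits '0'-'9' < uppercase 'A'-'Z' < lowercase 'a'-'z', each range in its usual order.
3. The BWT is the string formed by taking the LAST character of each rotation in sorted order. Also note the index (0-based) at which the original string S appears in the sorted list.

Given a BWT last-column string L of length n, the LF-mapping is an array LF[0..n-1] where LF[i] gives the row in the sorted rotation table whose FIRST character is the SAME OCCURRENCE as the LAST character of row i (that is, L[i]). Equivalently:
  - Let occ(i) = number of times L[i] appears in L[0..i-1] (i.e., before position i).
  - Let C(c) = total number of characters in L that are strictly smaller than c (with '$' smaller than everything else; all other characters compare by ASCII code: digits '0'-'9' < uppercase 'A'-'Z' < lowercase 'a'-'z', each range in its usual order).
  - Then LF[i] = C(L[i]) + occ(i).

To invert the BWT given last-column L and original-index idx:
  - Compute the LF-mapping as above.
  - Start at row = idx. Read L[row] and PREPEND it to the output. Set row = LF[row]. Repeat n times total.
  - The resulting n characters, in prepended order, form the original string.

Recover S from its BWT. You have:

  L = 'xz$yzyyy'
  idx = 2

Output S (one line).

Answer: yyyzyzx$

Derivation:
LF mapping: 1 6 0 2 7 3 4 5
Walk LF starting at row 2, prepending L[row]:
  step 1: row=2, L[2]='$', prepend. Next row=LF[2]=0
  step 2: row=0, L[0]='x', prepend. Next row=LF[0]=1
  step 3: row=1, L[1]='z', prepend. Next row=LF[1]=6
  step 4: row=6, L[6]='y', prepend. Next row=LF[6]=4
  step 5: row=4, L[4]='z', prepend. Next row=LF[4]=7
  step 6: row=7, L[7]='y', prepend. Next row=LF[7]=5
  step 7: row=5, L[5]='y', prepend. Next row=LF[5]=3
  step 8: row=3, L[3]='y', prepend. Next row=LF[3]=2
Reversed output: yyyzyzx$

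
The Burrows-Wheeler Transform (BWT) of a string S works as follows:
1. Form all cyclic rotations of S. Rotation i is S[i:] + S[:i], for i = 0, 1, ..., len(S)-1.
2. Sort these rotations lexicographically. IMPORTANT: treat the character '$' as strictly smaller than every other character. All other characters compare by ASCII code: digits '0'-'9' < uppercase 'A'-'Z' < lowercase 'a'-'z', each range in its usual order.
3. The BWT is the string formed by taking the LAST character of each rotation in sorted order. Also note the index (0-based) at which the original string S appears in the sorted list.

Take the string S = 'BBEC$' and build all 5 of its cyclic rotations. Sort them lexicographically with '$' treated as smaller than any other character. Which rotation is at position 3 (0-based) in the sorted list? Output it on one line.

Answer: C$BBE

Derivation:
All 5 rotations (rotation i = S[i:]+S[:i]):
  rot[0] = BBEC$
  rot[1] = BEC$B
  rot[2] = EC$BB
  rot[3] = C$BBE
  rot[4] = $BBEC
Sorted (with $ < everything):
  sorted[0] = $BBEC
  sorted[1] = BBEC$
  sorted[2] = BEC$B
  sorted[3] = C$BBE
  sorted[4] = EC$BB
sorted[3] = C$BBE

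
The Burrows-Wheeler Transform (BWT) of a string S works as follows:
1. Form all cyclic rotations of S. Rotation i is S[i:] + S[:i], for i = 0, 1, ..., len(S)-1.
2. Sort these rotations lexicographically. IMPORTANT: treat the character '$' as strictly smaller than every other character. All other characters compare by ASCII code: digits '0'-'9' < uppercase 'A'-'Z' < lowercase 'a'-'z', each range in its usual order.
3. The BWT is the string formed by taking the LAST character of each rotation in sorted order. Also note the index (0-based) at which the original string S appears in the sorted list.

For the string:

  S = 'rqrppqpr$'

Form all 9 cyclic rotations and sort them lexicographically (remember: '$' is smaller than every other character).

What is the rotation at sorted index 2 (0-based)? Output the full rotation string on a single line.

Answer: pqpr$rqrp

Derivation:
All 9 rotations (rotation i = S[i:]+S[:i]):
  rot[0] = rqrppqpr$
  rot[1] = qrppqpr$r
  rot[2] = rppqpr$rq
  rot[3] = ppqpr$rqr
  rot[4] = pqpr$rqrp
  rot[5] = qpr$rqrpp
  rot[6] = pr$rqrppq
  rot[7] = r$rqrppqp
  rot[8] = $rqrppqpr
Sorted (with $ < everything):
  sorted[0] = $rqrppqpr
  sorted[1] = ppqpr$rqr
  sorted[2] = pqpr$rqrp
  sorted[3] = pr$rqrppq
  sorted[4] = qpr$rqrpp
  sorted[5] = qrppqpr$r
  sorted[6] = r$rqrppqp
  sorted[7] = rppqpr$rq
  sorted[8] = rqrppqpr$
sorted[2] = pqpr$rqrp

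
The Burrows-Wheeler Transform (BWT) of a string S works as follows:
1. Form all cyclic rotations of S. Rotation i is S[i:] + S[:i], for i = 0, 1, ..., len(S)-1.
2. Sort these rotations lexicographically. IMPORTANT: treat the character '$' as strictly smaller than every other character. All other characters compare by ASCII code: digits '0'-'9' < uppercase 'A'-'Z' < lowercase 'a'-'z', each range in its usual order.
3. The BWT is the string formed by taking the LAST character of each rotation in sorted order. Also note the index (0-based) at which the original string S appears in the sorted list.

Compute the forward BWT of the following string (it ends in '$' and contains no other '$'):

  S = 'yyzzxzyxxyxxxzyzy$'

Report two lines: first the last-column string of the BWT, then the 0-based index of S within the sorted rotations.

All 18 rotations (rotation i = S[i:]+S[:i]):
  rot[0] = yyzzxzyxxyxxxzyzy$
  rot[1] = yzzxzyxxyxxxzyzy$y
  rot[2] = zzxzyxxyxxxzyzy$yy
  rot[3] = zxzyxxyxxxzyzy$yyz
  rot[4] = xzyxxyxxxzyzy$yyzz
  rot[5] = zyxxyxxxzyzy$yyzzx
  rot[6] = yxxyxxxzyzy$yyzzxz
  rot[7] = xxyxxxzyzy$yyzzxzy
  rot[8] = xyxxxzyzy$yyzzxzyx
  rot[9] = yxxxzyzy$yyzzxzyxx
  rot[10] = xxxzyzy$yyzzxzyxxy
  rot[11] = xxzyzy$yyzzxzyxxyx
  rot[12] = xzyzy$yyzzxzyxxyxx
  rot[13] = zyzy$yyzzxzyxxyxxx
  rot[14] = yzy$yyzzxzyxxyxxxz
  rot[15] = zy$yyzzxzyxxyxxxzy
  rot[16] = y$yyzzxzyxxyxxxzyz
  rot[17] = $yyzzxzyxxyxxxzyzy
Sorted (with $ < everything):
  sorted[0] = $yyzzxzyxxyxxxzyzy  (last char: 'y')
  sorted[1] = xxxzyzy$yyzzxzyxxy  (last char: 'y')
  sorted[2] = xxyxxxzyzy$yyzzxzy  (last char: 'y')
  sorted[3] = xxzyzy$yyzzxzyxxyx  (last char: 'x')
  sorted[4] = xyxxxzyzy$yyzzxzyx  (last char: 'x')
  sorted[5] = xzyxxyxxxzyzy$yyzz  (last char: 'z')
  sorted[6] = xzyzy$yyzzxzyxxyxx  (last char: 'x')
  sorted[7] = y$yyzzxzyxxyxxxzyz  (last char: 'z')
  sorted[8] = yxxxzyzy$yyzzxzyxx  (last char: 'x')
  sorted[9] = yxxyxxxzyzy$yyzzxz  (last char: 'z')
  sorted[10] = yyzzxzyxxyxxxzyzy$  (last char: '$')
  sorted[11] = yzy$yyzzxzyxxyxxxz  (last char: 'z')
  sorted[12] = yzzxzyxxyxxxzyzy$y  (last char: 'y')
  sorted[13] = zxzyxxyxxxzyzy$yyz  (last char: 'z')
  sorted[14] = zy$yyzzxzyxxyxxxzy  (last char: 'y')
  sorted[15] = zyxxyxxxzyzy$yyzzx  (last char: 'x')
  sorted[16] = zyzy$yyzzxzyxxyxxx  (last char: 'x')
  sorted[17] = zzxzyxxyxxxzyzy$yy  (last char: 'y')
Last column: yyyxxzxzxz$zyzyxxy
Original string S is at sorted index 10

Answer: yyyxxzxzxz$zyzyxxy
10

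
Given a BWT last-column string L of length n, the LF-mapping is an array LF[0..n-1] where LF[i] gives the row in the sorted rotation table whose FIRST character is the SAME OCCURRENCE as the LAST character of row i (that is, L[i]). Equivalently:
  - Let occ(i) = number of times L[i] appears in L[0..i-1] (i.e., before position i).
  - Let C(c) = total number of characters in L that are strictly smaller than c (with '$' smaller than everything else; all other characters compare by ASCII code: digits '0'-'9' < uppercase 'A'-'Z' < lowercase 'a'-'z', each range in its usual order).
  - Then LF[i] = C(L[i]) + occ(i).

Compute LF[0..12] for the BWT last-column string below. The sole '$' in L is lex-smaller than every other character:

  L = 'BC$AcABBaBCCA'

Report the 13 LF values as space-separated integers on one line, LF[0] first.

Char counts: '$':1, 'A':3, 'B':4, 'C':3, 'a':1, 'c':1
C (first-col start): C('$')=0, C('A')=1, C('B')=4, C('C')=8, C('a')=11, C('c')=12
L[0]='B': occ=0, LF[0]=C('B')+0=4+0=4
L[1]='C': occ=0, LF[1]=C('C')+0=8+0=8
L[2]='$': occ=0, LF[2]=C('$')+0=0+0=0
L[3]='A': occ=0, LF[3]=C('A')+0=1+0=1
L[4]='c': occ=0, LF[4]=C('c')+0=12+0=12
L[5]='A': occ=1, LF[5]=C('A')+1=1+1=2
L[6]='B': occ=1, LF[6]=C('B')+1=4+1=5
L[7]='B': occ=2, LF[7]=C('B')+2=4+2=6
L[8]='a': occ=0, LF[8]=C('a')+0=11+0=11
L[9]='B': occ=3, LF[9]=C('B')+3=4+3=7
L[10]='C': occ=1, LF[10]=C('C')+1=8+1=9
L[11]='C': occ=2, LF[11]=C('C')+2=8+2=10
L[12]='A': occ=2, LF[12]=C('A')+2=1+2=3

Answer: 4 8 0 1 12 2 5 6 11 7 9 10 3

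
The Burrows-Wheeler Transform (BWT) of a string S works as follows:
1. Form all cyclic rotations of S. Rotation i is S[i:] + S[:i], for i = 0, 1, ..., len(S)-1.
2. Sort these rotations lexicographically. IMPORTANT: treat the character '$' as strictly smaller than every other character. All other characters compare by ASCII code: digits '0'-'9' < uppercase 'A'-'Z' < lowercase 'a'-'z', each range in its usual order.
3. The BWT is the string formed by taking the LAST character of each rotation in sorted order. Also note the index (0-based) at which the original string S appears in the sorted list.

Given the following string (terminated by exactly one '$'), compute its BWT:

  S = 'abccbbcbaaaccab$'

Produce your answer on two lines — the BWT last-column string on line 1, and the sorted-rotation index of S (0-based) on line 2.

Answer: bbac$aaccbacbcab
4

Derivation:
All 16 rotations (rotation i = S[i:]+S[:i]):
  rot[0] = abccbbcbaaaccab$
  rot[1] = bccbbcbaaaccab$a
  rot[2] = ccbbcbaaaccab$ab
  rot[3] = cbbcbaaaccab$abc
  rot[4] = bbcbaaaccab$abcc
  rot[5] = bcbaaaccab$abccb
  rot[6] = cbaaaccab$abccbb
  rot[7] = baaaccab$abccbbc
  rot[8] = aaaccab$abccbbcb
  rot[9] = aaccab$abccbbcba
  rot[10] = accab$abccbbcbaa
  rot[11] = ccab$abccbbcbaaa
  rot[12] = cab$abccbbcbaaac
  rot[13] = ab$abccbbcbaaacc
  rot[14] = b$abccbbcbaaacca
  rot[15] = $abccbbcbaaaccab
Sorted (with $ < everything):
  sorted[0] = $abccbbcbaaaccab  (last char: 'b')
  sorted[1] = aaaccab$abccbbcb  (last char: 'b')
  sorted[2] = aaccab$abccbbcba  (last char: 'a')
  sorted[3] = ab$abccbbcbaaacc  (last char: 'c')
  sorted[4] = abccbbcbaaaccab$  (last char: '$')
  sorted[5] = accab$abccbbcbaa  (last char: 'a')
  sorted[6] = b$abccbbcbaaacca  (last char: 'a')
  sorted[7] = baaaccab$abccbbc  (last char: 'c')
  sorted[8] = bbcbaaaccab$abcc  (last char: 'c')
  sorted[9] = bcbaaaccab$abccb  (last char: 'b')
  sorted[10] = bccbbcbaaaccab$a  (last char: 'a')
  sorted[11] = cab$abccbbcbaaac  (last char: 'c')
  sorted[12] = cbaaaccab$abccbb  (last char: 'b')
  sorted[13] = cbbcbaaaccab$abc  (last char: 'c')
  sorted[14] = ccab$abccbbcbaaa  (last char: 'a')
  sorted[15] = ccbbcbaaaccab$ab  (last char: 'b')
Last column: bbac$aaccbacbcab
Original string S is at sorted index 4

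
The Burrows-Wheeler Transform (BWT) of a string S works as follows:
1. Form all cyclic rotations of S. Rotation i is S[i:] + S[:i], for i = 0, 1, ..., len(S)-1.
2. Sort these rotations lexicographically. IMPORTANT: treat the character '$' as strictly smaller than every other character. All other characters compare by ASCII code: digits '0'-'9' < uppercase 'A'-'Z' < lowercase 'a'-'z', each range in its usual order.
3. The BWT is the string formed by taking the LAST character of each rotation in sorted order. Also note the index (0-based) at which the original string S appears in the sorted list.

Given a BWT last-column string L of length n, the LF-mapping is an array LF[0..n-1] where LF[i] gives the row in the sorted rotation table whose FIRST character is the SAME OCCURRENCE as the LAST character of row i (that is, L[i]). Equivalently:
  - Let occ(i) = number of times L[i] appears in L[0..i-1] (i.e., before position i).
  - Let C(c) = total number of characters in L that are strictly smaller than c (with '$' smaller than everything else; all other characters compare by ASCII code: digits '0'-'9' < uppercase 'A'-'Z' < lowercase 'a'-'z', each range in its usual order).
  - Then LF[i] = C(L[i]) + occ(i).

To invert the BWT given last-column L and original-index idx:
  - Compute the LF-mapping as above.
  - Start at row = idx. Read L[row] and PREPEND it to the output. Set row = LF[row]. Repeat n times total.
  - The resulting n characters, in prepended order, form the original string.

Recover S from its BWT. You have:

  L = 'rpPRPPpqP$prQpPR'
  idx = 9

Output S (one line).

Answer: pPPPRrppQpqRPPr$

Derivation:
LF mapping: 14 9 1 7 2 3 10 13 4 0 11 15 6 12 5 8
Walk LF starting at row 9, prepending L[row]:
  step 1: row=9, L[9]='$', prepend. Next row=LF[9]=0
  step 2: row=0, L[0]='r', prepend. Next row=LF[0]=14
  step 3: row=14, L[14]='P', prepend. Next row=LF[14]=5
  step 4: row=5, L[5]='P', prepend. Next row=LF[5]=3
  step 5: row=3, L[3]='R', prepend. Next row=LF[3]=7
  step 6: row=7, L[7]='q', prepend. Next row=LF[7]=13
  step 7: row=13, L[13]='p', prepend. Next row=LF[13]=12
  step 8: row=12, L[12]='Q', prepend. Next row=LF[12]=6
  step 9: row=6, L[6]='p', prepend. Next row=LF[6]=10
  step 10: row=10, L[10]='p', prepend. Next row=LF[10]=11
  step 11: row=11, L[11]='r', prepend. Next row=LF[11]=15
  step 12: row=15, L[15]='R', prepend. Next row=LF[15]=8
  step 13: row=8, L[8]='P', prepend. Next row=LF[8]=4
  step 14: row=4, L[4]='P', prepend. Next row=LF[4]=2
  step 15: row=2, L[2]='P', prepend. Next row=LF[2]=1
  step 16: row=1, L[1]='p', prepend. Next row=LF[1]=9
Reversed output: pPPPRrppQpqRPPr$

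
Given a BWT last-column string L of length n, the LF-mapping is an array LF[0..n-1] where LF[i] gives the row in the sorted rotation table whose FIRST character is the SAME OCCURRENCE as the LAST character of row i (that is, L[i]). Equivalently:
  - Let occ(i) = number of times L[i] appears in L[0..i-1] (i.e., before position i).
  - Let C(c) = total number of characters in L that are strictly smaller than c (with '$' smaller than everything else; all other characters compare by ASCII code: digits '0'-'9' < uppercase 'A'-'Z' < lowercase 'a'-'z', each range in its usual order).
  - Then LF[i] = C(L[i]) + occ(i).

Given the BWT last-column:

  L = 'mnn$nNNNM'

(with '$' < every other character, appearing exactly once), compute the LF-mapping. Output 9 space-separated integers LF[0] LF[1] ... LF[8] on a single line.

Answer: 5 6 7 0 8 2 3 4 1

Derivation:
Char counts: '$':1, 'M':1, 'N':3, 'm':1, 'n':3
C (first-col start): C('$')=0, C('M')=1, C('N')=2, C('m')=5, C('n')=6
L[0]='m': occ=0, LF[0]=C('m')+0=5+0=5
L[1]='n': occ=0, LF[1]=C('n')+0=6+0=6
L[2]='n': occ=1, LF[2]=C('n')+1=6+1=7
L[3]='$': occ=0, LF[3]=C('$')+0=0+0=0
L[4]='n': occ=2, LF[4]=C('n')+2=6+2=8
L[5]='N': occ=0, LF[5]=C('N')+0=2+0=2
L[6]='N': occ=1, LF[6]=C('N')+1=2+1=3
L[7]='N': occ=2, LF[7]=C('N')+2=2+2=4
L[8]='M': occ=0, LF[8]=C('M')+0=1+0=1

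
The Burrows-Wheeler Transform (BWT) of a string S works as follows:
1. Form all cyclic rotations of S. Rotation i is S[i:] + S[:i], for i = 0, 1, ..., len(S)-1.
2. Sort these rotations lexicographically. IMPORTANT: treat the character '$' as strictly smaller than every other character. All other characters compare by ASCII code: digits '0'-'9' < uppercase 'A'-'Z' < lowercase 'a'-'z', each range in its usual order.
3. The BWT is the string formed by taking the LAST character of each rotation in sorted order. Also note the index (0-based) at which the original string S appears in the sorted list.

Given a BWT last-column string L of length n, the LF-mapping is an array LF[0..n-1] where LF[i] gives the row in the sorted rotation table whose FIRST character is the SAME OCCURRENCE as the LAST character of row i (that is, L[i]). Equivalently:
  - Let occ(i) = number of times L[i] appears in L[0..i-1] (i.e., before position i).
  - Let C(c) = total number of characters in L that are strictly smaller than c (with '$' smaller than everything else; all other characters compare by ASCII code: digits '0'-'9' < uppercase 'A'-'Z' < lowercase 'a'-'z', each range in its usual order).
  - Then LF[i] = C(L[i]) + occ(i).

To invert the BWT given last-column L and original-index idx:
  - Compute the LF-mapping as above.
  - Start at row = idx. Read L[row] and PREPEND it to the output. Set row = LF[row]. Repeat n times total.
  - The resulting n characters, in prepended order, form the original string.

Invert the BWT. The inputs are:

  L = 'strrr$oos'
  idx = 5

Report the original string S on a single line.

LF mapping: 6 8 3 4 5 0 1 2 7
Walk LF starting at row 5, prepending L[row]:
  step 1: row=5, L[5]='$', prepend. Next row=LF[5]=0
  step 2: row=0, L[0]='s', prepend. Next row=LF[0]=6
  step 3: row=6, L[6]='o', prepend. Next row=LF[6]=1
  step 4: row=1, L[1]='t', prepend. Next row=LF[1]=8
  step 5: row=8, L[8]='s', prepend. Next row=LF[8]=7
  step 6: row=7, L[7]='o', prepend. Next row=LF[7]=2
  step 7: row=2, L[2]='r', prepend. Next row=LF[2]=3
  step 8: row=3, L[3]='r', prepend. Next row=LF[3]=4
  step 9: row=4, L[4]='r', prepend. Next row=LF[4]=5
Reversed output: rrrostos$

Answer: rrrostos$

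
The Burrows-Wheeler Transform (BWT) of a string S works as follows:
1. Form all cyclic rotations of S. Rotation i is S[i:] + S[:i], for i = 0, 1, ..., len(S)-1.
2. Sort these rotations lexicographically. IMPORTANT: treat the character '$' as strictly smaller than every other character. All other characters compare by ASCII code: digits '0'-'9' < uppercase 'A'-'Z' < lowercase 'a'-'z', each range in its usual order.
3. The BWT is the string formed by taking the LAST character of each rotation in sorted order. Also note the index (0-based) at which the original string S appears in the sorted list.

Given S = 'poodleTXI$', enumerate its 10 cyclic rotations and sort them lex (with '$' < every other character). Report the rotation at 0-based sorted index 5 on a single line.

All 10 rotations (rotation i = S[i:]+S[:i]):
  rot[0] = poodleTXI$
  rot[1] = oodleTXI$p
  rot[2] = odleTXI$po
  rot[3] = dleTXI$poo
  rot[4] = leTXI$pood
  rot[5] = eTXI$poodl
  rot[6] = TXI$poodle
  rot[7] = XI$poodleT
  rot[8] = I$poodleTX
  rot[9] = $poodleTXI
Sorted (with $ < everything):
  sorted[0] = $poodleTXI
  sorted[1] = I$poodleTX
  sorted[2] = TXI$poodle
  sorted[3] = XI$poodleT
  sorted[4] = dleTXI$poo
  sorted[5] = eTXI$poodl
  sorted[6] = leTXI$pood
  sorted[7] = odleTXI$po
  sorted[8] = oodleTXI$p
  sorted[9] = poodleTXI$
sorted[5] = eTXI$poodl

Answer: eTXI$poodl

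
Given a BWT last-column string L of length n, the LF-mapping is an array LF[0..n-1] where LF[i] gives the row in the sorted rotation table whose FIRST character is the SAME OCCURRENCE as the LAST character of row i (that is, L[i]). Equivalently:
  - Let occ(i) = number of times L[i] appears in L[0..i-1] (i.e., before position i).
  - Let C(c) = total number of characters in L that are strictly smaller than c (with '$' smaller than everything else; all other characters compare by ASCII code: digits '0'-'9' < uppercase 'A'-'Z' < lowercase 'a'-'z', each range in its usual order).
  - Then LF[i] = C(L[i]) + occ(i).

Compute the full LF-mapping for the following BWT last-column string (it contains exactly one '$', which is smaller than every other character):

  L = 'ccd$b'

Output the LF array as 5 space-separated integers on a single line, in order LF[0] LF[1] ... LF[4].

Char counts: '$':1, 'b':1, 'c':2, 'd':1
C (first-col start): C('$')=0, C('b')=1, C('c')=2, C('d')=4
L[0]='c': occ=0, LF[0]=C('c')+0=2+0=2
L[1]='c': occ=1, LF[1]=C('c')+1=2+1=3
L[2]='d': occ=0, LF[2]=C('d')+0=4+0=4
L[3]='$': occ=0, LF[3]=C('$')+0=0+0=0
L[4]='b': occ=0, LF[4]=C('b')+0=1+0=1

Answer: 2 3 4 0 1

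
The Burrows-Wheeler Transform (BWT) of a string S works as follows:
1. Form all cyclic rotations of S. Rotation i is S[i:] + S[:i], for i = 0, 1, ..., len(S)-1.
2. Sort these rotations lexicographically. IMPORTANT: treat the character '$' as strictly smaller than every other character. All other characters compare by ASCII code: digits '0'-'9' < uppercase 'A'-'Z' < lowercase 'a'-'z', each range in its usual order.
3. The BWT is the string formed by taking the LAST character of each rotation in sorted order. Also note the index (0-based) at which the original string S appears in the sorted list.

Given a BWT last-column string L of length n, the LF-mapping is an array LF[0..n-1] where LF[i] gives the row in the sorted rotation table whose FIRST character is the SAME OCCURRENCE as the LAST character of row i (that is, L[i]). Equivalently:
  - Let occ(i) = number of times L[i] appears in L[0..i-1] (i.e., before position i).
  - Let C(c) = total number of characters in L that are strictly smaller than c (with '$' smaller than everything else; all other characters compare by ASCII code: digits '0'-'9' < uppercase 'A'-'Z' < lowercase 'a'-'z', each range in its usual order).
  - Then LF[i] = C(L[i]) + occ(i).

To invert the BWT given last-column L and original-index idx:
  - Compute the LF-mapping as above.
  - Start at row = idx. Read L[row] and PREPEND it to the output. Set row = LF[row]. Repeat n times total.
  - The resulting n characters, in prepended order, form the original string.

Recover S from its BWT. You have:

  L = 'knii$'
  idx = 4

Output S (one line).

Answer: niik$

Derivation:
LF mapping: 3 4 1 2 0
Walk LF starting at row 4, prepending L[row]:
  step 1: row=4, L[4]='$', prepend. Next row=LF[4]=0
  step 2: row=0, L[0]='k', prepend. Next row=LF[0]=3
  step 3: row=3, L[3]='i', prepend. Next row=LF[3]=2
  step 4: row=2, L[2]='i', prepend. Next row=LF[2]=1
  step 5: row=1, L[1]='n', prepend. Next row=LF[1]=4
Reversed output: niik$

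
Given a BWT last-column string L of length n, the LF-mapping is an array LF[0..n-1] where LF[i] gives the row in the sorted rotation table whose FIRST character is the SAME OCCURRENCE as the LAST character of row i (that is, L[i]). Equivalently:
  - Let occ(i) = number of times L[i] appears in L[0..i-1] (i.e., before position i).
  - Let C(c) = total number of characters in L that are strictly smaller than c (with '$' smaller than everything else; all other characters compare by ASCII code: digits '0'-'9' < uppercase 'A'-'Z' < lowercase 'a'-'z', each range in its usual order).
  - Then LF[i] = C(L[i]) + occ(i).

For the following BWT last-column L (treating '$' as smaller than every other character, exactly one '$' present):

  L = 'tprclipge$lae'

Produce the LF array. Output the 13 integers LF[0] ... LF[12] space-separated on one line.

Char counts: '$':1, 'a':1, 'c':1, 'e':2, 'g':1, 'i':1, 'l':2, 'p':2, 'r':1, 't':1
C (first-col start): C('$')=0, C('a')=1, C('c')=2, C('e')=3, C('g')=5, C('i')=6, C('l')=7, C('p')=9, C('r')=11, C('t')=12
L[0]='t': occ=0, LF[0]=C('t')+0=12+0=12
L[1]='p': occ=0, LF[1]=C('p')+0=9+0=9
L[2]='r': occ=0, LF[2]=C('r')+0=11+0=11
L[3]='c': occ=0, LF[3]=C('c')+0=2+0=2
L[4]='l': occ=0, LF[4]=C('l')+0=7+0=7
L[5]='i': occ=0, LF[5]=C('i')+0=6+0=6
L[6]='p': occ=1, LF[6]=C('p')+1=9+1=10
L[7]='g': occ=0, LF[7]=C('g')+0=5+0=5
L[8]='e': occ=0, LF[8]=C('e')+0=3+0=3
L[9]='$': occ=0, LF[9]=C('$')+0=0+0=0
L[10]='l': occ=1, LF[10]=C('l')+1=7+1=8
L[11]='a': occ=0, LF[11]=C('a')+0=1+0=1
L[12]='e': occ=1, LF[12]=C('e')+1=3+1=4

Answer: 12 9 11 2 7 6 10 5 3 0 8 1 4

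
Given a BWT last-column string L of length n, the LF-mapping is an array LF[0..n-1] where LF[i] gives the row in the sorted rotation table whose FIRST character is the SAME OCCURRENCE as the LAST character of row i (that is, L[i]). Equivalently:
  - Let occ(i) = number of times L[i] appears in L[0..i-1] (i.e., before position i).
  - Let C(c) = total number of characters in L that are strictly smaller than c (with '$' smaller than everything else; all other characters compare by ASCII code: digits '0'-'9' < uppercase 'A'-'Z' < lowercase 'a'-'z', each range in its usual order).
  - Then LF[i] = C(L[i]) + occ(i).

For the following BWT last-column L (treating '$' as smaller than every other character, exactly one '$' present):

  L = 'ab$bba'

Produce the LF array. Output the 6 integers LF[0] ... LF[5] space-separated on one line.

Answer: 1 3 0 4 5 2

Derivation:
Char counts: '$':1, 'a':2, 'b':3
C (first-col start): C('$')=0, C('a')=1, C('b')=3
L[0]='a': occ=0, LF[0]=C('a')+0=1+0=1
L[1]='b': occ=0, LF[1]=C('b')+0=3+0=3
L[2]='$': occ=0, LF[2]=C('$')+0=0+0=0
L[3]='b': occ=1, LF[3]=C('b')+1=3+1=4
L[4]='b': occ=2, LF[4]=C('b')+2=3+2=5
L[5]='a': occ=1, LF[5]=C('a')+1=1+1=2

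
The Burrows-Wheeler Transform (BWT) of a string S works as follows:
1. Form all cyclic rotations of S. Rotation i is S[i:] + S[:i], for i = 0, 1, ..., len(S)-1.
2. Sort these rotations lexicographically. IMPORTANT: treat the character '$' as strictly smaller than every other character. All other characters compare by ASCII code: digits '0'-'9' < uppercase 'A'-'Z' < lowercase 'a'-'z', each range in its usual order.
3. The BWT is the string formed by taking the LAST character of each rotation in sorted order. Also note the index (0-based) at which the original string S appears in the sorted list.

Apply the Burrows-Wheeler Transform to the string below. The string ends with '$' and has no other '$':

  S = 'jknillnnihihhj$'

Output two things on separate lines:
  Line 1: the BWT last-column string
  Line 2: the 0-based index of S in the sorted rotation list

All 15 rotations (rotation i = S[i:]+S[:i]):
  rot[0] = jknillnnihihhj$
  rot[1] = knillnnihihhj$j
  rot[2] = nillnnihihhj$jk
  rot[3] = illnnihihhj$jkn
  rot[4] = llnnihihhj$jkni
  rot[5] = lnnihihhj$jknil
  rot[6] = nnihihhj$jknill
  rot[7] = nihihhj$jknilln
  rot[8] = ihihhj$jknillnn
  rot[9] = hihhj$jknillnni
  rot[10] = ihhj$jknillnnih
  rot[11] = hhj$jknillnnihi
  rot[12] = hj$jknillnnihih
  rot[13] = j$jknillnnihihh
  rot[14] = $jknillnnihihhj
Sorted (with $ < everything):
  sorted[0] = $jknillnnihihhj  (last char: 'j')
  sorted[1] = hhj$jknillnnihi  (last char: 'i')
  sorted[2] = hihhj$jknillnni  (last char: 'i')
  sorted[3] = hj$jknillnnihih  (last char: 'h')
  sorted[4] = ihhj$jknillnnih  (last char: 'h')
  sorted[5] = ihihhj$jknillnn  (last char: 'n')
  sorted[6] = illnnihihhj$jkn  (last char: 'n')
  sorted[7] = j$jknillnnihihh  (last char: 'h')
  sorted[8] = jknillnnihihhj$  (last char: '$')
  sorted[9] = knillnnihihhj$j  (last char: 'j')
  sorted[10] = llnnihihhj$jkni  (last char: 'i')
  sorted[11] = lnnihihhj$jknil  (last char: 'l')
  sorted[12] = nihihhj$jknilln  (last char: 'n')
  sorted[13] = nillnnihihhj$jk  (last char: 'k')
  sorted[14] = nnihihhj$jknill  (last char: 'l')
Last column: jiihhnnh$jilnkl
Original string S is at sorted index 8

Answer: jiihhnnh$jilnkl
8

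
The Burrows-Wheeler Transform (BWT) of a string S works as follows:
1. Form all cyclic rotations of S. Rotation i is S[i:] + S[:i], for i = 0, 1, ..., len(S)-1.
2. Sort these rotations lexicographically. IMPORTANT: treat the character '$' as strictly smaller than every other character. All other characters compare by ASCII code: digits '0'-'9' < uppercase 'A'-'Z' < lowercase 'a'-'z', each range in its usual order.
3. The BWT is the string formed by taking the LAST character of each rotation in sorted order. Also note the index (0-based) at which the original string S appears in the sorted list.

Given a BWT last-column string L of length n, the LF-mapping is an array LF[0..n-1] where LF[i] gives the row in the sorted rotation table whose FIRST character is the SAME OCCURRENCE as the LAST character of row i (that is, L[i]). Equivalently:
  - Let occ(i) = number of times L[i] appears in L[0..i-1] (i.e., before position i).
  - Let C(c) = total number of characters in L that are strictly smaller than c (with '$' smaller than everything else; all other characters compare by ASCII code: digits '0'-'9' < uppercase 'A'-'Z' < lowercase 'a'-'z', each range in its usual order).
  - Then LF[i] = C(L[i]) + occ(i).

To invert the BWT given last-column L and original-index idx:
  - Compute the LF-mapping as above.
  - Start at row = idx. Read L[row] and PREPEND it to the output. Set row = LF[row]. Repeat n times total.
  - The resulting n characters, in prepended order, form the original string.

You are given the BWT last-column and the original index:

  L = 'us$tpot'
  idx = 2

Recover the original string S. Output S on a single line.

Answer: ptsotu$

Derivation:
LF mapping: 6 3 0 4 2 1 5
Walk LF starting at row 2, prepending L[row]:
  step 1: row=2, L[2]='$', prepend. Next row=LF[2]=0
  step 2: row=0, L[0]='u', prepend. Next row=LF[0]=6
  step 3: row=6, L[6]='t', prepend. Next row=LF[6]=5
  step 4: row=5, L[5]='o', prepend. Next row=LF[5]=1
  step 5: row=1, L[1]='s', prepend. Next row=LF[1]=3
  step 6: row=3, L[3]='t', prepend. Next row=LF[3]=4
  step 7: row=4, L[4]='p', prepend. Next row=LF[4]=2
Reversed output: ptsotu$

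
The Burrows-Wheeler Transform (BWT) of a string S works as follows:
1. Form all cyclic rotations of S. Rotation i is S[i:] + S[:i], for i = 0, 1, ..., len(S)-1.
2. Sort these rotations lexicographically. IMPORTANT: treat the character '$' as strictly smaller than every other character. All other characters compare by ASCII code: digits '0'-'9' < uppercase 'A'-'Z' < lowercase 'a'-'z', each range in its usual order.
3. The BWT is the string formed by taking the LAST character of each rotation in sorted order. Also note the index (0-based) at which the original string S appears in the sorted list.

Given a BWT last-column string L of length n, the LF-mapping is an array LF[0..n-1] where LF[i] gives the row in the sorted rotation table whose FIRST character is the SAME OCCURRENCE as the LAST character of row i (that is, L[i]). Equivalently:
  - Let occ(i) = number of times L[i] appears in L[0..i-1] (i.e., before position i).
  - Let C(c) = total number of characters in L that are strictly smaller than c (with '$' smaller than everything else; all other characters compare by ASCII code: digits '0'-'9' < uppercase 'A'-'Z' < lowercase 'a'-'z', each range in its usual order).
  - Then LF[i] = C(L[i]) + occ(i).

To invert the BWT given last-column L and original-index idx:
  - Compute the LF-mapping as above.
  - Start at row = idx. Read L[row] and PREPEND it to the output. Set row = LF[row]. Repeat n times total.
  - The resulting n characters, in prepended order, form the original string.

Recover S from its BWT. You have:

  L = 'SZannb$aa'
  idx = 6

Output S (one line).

LF mapping: 1 2 3 7 8 6 0 4 5
Walk LF starting at row 6, prepending L[row]:
  step 1: row=6, L[6]='$', prepend. Next row=LF[6]=0
  step 2: row=0, L[0]='S', prepend. Next row=LF[0]=1
  step 3: row=1, L[1]='Z', prepend. Next row=LF[1]=2
  step 4: row=2, L[2]='a', prepend. Next row=LF[2]=3
  step 5: row=3, L[3]='n', prepend. Next row=LF[3]=7
  step 6: row=7, L[7]='a', prepend. Next row=LF[7]=4
  step 7: row=4, L[4]='n', prepend. Next row=LF[4]=8
  step 8: row=8, L[8]='a', prepend. Next row=LF[8]=5
  step 9: row=5, L[5]='b', prepend. Next row=LF[5]=6
Reversed output: bananaZS$

Answer: bananaZS$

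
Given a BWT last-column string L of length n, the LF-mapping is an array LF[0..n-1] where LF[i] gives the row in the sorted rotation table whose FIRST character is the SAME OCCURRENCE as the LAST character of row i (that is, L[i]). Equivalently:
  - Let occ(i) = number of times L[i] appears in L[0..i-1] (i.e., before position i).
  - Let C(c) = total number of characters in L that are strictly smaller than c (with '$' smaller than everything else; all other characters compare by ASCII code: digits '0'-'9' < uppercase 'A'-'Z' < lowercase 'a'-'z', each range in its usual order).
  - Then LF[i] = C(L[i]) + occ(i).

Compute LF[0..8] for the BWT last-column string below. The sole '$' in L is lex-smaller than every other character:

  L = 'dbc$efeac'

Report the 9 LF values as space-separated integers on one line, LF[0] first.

Answer: 5 2 3 0 6 8 7 1 4

Derivation:
Char counts: '$':1, 'a':1, 'b':1, 'c':2, 'd':1, 'e':2, 'f':1
C (first-col start): C('$')=0, C('a')=1, C('b')=2, C('c')=3, C('d')=5, C('e')=6, C('f')=8
L[0]='d': occ=0, LF[0]=C('d')+0=5+0=5
L[1]='b': occ=0, LF[1]=C('b')+0=2+0=2
L[2]='c': occ=0, LF[2]=C('c')+0=3+0=3
L[3]='$': occ=0, LF[3]=C('$')+0=0+0=0
L[4]='e': occ=0, LF[4]=C('e')+0=6+0=6
L[5]='f': occ=0, LF[5]=C('f')+0=8+0=8
L[6]='e': occ=1, LF[6]=C('e')+1=6+1=7
L[7]='a': occ=0, LF[7]=C('a')+0=1+0=1
L[8]='c': occ=1, LF[8]=C('c')+1=3+1=4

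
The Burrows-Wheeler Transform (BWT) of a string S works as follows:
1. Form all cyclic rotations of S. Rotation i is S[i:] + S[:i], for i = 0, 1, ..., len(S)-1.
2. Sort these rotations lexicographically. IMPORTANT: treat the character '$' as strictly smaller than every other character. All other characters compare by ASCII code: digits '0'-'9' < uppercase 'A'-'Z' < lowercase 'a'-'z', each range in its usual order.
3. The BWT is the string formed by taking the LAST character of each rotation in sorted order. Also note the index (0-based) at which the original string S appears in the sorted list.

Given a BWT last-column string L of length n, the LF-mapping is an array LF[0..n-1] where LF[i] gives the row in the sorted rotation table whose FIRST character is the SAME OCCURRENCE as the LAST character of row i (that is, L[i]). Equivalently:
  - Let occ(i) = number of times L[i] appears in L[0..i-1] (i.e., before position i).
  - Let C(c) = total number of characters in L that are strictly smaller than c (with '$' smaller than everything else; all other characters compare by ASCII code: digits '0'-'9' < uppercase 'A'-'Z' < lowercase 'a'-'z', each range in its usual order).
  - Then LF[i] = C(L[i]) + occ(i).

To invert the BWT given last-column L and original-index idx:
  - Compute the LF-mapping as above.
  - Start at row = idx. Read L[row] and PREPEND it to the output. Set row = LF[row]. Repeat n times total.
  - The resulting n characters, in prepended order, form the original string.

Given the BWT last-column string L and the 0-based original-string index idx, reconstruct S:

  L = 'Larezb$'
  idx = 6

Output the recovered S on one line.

LF mapping: 1 2 5 4 6 3 0
Walk LF starting at row 6, prepending L[row]:
  step 1: row=6, L[6]='$', prepend. Next row=LF[6]=0
  step 2: row=0, L[0]='L', prepend. Next row=LF[0]=1
  step 3: row=1, L[1]='a', prepend. Next row=LF[1]=2
  step 4: row=2, L[2]='r', prepend. Next row=LF[2]=5
  step 5: row=5, L[5]='b', prepend. Next row=LF[5]=3
  step 6: row=3, L[3]='e', prepend. Next row=LF[3]=4
  step 7: row=4, L[4]='z', prepend. Next row=LF[4]=6
Reversed output: zebraL$

Answer: zebraL$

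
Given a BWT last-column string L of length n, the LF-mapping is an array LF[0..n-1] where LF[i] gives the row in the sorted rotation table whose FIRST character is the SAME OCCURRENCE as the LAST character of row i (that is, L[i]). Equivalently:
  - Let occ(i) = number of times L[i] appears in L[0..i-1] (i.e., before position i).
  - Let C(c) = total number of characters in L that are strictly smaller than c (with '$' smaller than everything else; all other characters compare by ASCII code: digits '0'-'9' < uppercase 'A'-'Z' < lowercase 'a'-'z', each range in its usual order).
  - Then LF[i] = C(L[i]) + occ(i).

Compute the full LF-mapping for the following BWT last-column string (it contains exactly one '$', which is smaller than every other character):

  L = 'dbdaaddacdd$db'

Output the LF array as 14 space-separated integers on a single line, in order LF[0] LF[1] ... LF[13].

Char counts: '$':1, 'a':3, 'b':2, 'c':1, 'd':7
C (first-col start): C('$')=0, C('a')=1, C('b')=4, C('c')=6, C('d')=7
L[0]='d': occ=0, LF[0]=C('d')+0=7+0=7
L[1]='b': occ=0, LF[1]=C('b')+0=4+0=4
L[2]='d': occ=1, LF[2]=C('d')+1=7+1=8
L[3]='a': occ=0, LF[3]=C('a')+0=1+0=1
L[4]='a': occ=1, LF[4]=C('a')+1=1+1=2
L[5]='d': occ=2, LF[5]=C('d')+2=7+2=9
L[6]='d': occ=3, LF[6]=C('d')+3=7+3=10
L[7]='a': occ=2, LF[7]=C('a')+2=1+2=3
L[8]='c': occ=0, LF[8]=C('c')+0=6+0=6
L[9]='d': occ=4, LF[9]=C('d')+4=7+4=11
L[10]='d': occ=5, LF[10]=C('d')+5=7+5=12
L[11]='$': occ=0, LF[11]=C('$')+0=0+0=0
L[12]='d': occ=6, LF[12]=C('d')+6=7+6=13
L[13]='b': occ=1, LF[13]=C('b')+1=4+1=5

Answer: 7 4 8 1 2 9 10 3 6 11 12 0 13 5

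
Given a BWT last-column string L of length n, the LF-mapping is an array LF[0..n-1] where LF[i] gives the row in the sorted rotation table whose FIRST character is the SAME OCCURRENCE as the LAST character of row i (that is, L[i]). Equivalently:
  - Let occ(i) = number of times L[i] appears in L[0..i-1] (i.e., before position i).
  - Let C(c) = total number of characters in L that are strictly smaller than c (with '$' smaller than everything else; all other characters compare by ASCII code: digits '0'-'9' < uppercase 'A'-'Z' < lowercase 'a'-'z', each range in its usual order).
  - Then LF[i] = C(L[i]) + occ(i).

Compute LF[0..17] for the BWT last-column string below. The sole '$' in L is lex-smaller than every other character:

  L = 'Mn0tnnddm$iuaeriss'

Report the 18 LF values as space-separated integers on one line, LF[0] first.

Answer: 2 10 1 16 11 12 4 5 9 0 7 17 3 6 13 8 14 15

Derivation:
Char counts: '$':1, '0':1, 'M':1, 'a':1, 'd':2, 'e':1, 'i':2, 'm':1, 'n':3, 'r':1, 's':2, 't':1, 'u':1
C (first-col start): C('$')=0, C('0')=1, C('M')=2, C('a')=3, C('d')=4, C('e')=6, C('i')=7, C('m')=9, C('n')=10, C('r')=13, C('s')=14, C('t')=16, C('u')=17
L[0]='M': occ=0, LF[0]=C('M')+0=2+0=2
L[1]='n': occ=0, LF[1]=C('n')+0=10+0=10
L[2]='0': occ=0, LF[2]=C('0')+0=1+0=1
L[3]='t': occ=0, LF[3]=C('t')+0=16+0=16
L[4]='n': occ=1, LF[4]=C('n')+1=10+1=11
L[5]='n': occ=2, LF[5]=C('n')+2=10+2=12
L[6]='d': occ=0, LF[6]=C('d')+0=4+0=4
L[7]='d': occ=1, LF[7]=C('d')+1=4+1=5
L[8]='m': occ=0, LF[8]=C('m')+0=9+0=9
L[9]='$': occ=0, LF[9]=C('$')+0=0+0=0
L[10]='i': occ=0, LF[10]=C('i')+0=7+0=7
L[11]='u': occ=0, LF[11]=C('u')+0=17+0=17
L[12]='a': occ=0, LF[12]=C('a')+0=3+0=3
L[13]='e': occ=0, LF[13]=C('e')+0=6+0=6
L[14]='r': occ=0, LF[14]=C('r')+0=13+0=13
L[15]='i': occ=1, LF[15]=C('i')+1=7+1=8
L[16]='s': occ=0, LF[16]=C('s')+0=14+0=14
L[17]='s': occ=1, LF[17]=C('s')+1=14+1=15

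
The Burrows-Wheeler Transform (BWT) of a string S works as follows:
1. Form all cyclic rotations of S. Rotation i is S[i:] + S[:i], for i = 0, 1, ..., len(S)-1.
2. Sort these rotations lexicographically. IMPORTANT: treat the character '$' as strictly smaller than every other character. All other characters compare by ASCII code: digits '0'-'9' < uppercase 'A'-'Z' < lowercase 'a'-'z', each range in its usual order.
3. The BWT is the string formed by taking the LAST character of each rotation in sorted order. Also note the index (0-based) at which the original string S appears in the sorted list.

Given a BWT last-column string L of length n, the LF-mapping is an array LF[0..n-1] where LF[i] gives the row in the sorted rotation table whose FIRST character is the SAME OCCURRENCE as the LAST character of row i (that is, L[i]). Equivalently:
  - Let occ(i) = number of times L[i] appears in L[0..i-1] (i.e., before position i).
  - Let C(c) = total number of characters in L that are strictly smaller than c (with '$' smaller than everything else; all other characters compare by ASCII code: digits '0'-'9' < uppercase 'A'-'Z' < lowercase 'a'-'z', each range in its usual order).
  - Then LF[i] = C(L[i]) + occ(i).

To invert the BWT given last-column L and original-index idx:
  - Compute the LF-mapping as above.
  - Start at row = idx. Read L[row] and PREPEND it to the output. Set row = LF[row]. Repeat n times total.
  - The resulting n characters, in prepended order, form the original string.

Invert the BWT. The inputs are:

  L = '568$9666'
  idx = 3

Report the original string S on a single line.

LF mapping: 1 2 6 0 7 3 4 5
Walk LF starting at row 3, prepending L[row]:
  step 1: row=3, L[3]='$', prepend. Next row=LF[3]=0
  step 2: row=0, L[0]='5', prepend. Next row=LF[0]=1
  step 3: row=1, L[1]='6', prepend. Next row=LF[1]=2
  step 4: row=2, L[2]='8', prepend. Next row=LF[2]=6
  step 5: row=6, L[6]='6', prepend. Next row=LF[6]=4
  step 6: row=4, L[4]='9', prepend. Next row=LF[4]=7
  step 7: row=7, L[7]='6', prepend. Next row=LF[7]=5
  step 8: row=5, L[5]='6', prepend. Next row=LF[5]=3
Reversed output: 6696865$

Answer: 6696865$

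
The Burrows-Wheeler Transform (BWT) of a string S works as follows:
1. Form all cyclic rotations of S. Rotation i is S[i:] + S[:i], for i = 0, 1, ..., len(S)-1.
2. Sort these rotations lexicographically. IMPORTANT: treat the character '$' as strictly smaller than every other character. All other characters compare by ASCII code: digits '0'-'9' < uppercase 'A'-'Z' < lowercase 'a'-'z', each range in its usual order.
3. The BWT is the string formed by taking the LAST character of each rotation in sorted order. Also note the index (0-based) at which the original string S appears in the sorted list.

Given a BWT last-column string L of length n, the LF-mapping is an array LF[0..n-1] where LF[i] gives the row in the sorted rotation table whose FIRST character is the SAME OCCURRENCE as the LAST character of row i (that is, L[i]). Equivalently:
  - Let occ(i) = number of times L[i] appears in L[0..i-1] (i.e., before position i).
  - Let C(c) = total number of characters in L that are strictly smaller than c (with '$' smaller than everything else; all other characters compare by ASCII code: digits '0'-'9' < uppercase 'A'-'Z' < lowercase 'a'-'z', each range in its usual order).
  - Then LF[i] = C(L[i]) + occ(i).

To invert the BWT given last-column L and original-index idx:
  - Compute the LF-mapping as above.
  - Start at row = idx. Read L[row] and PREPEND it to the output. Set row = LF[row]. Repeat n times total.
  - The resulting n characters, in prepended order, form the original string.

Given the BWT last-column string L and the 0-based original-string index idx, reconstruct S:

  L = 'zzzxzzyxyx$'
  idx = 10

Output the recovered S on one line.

Answer: zyzxzxxzyz$

Derivation:
LF mapping: 6 7 8 1 9 10 4 2 5 3 0
Walk LF starting at row 10, prepending L[row]:
  step 1: row=10, L[10]='$', prepend. Next row=LF[10]=0
  step 2: row=0, L[0]='z', prepend. Next row=LF[0]=6
  step 3: row=6, L[6]='y', prepend. Next row=LF[6]=4
  step 4: row=4, L[4]='z', prepend. Next row=LF[4]=9
  step 5: row=9, L[9]='x', prepend. Next row=LF[9]=3
  step 6: row=3, L[3]='x', prepend. Next row=LF[3]=1
  step 7: row=1, L[1]='z', prepend. Next row=LF[1]=7
  step 8: row=7, L[7]='x', prepend. Next row=LF[7]=2
  step 9: row=2, L[2]='z', prepend. Next row=LF[2]=8
  step 10: row=8, L[8]='y', prepend. Next row=LF[8]=5
  step 11: row=5, L[5]='z', prepend. Next row=LF[5]=10
Reversed output: zyzxzxxzyz$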